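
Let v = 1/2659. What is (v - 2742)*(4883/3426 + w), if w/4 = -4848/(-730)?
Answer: -255189962162807/3325052910 ≈ -76748.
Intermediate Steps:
w = 9696/365 (w = 4*(-4848/(-730)) = 4*(-4848*(-1/730)) = 4*(2424/365) = 9696/365 ≈ 26.564)
v = 1/2659 ≈ 0.00037608
(v - 2742)*(4883/3426 + w) = (1/2659 - 2742)*(4883/3426 + 9696/365) = -7290977*(4883*(1/3426) + 9696/365)/2659 = -7290977*(4883/3426 + 9696/365)/2659 = -7290977/2659*35000791/1250490 = -255189962162807/3325052910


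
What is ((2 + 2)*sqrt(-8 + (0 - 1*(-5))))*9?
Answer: 36*I*sqrt(3) ≈ 62.354*I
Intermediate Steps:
((2 + 2)*sqrt(-8 + (0 - 1*(-5))))*9 = (4*sqrt(-8 + (0 + 5)))*9 = (4*sqrt(-8 + 5))*9 = (4*sqrt(-3))*9 = (4*(I*sqrt(3)))*9 = (4*I*sqrt(3))*9 = 36*I*sqrt(3)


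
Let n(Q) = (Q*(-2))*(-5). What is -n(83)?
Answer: -830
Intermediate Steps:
n(Q) = 10*Q (n(Q) = -2*Q*(-5) = 10*Q)
-n(83) = -10*83 = -1*830 = -830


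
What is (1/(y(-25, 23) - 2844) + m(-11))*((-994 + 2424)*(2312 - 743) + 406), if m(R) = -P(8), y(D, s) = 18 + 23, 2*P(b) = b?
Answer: -25162824188/2803 ≈ -8.9771e+6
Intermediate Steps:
P(b) = b/2
y(D, s) = 41
m(R) = -4 (m(R) = -8/2 = -1*4 = -4)
(1/(y(-25, 23) - 2844) + m(-11))*((-994 + 2424)*(2312 - 743) + 406) = (1/(41 - 2844) - 4)*((-994 + 2424)*(2312 - 743) + 406) = (1/(-2803) - 4)*(1430*1569 + 406) = (-1/2803 - 4)*(2243670 + 406) = -11213/2803*2244076 = -25162824188/2803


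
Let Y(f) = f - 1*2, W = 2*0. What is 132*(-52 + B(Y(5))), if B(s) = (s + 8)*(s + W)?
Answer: -2508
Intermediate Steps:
W = 0
Y(f) = -2 + f (Y(f) = f - 2 = -2 + f)
B(s) = s*(8 + s) (B(s) = (s + 8)*(s + 0) = (8 + s)*s = s*(8 + s))
132*(-52 + B(Y(5))) = 132*(-52 + (-2 + 5)*(8 + (-2 + 5))) = 132*(-52 + 3*(8 + 3)) = 132*(-52 + 3*11) = 132*(-52 + 33) = 132*(-19) = -2508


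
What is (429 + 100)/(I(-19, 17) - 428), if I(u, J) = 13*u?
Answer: -529/675 ≈ -0.78370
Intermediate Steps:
(429 + 100)/(I(-19, 17) - 428) = (429 + 100)/(13*(-19) - 428) = 529/(-247 - 428) = 529/(-675) = 529*(-1/675) = -529/675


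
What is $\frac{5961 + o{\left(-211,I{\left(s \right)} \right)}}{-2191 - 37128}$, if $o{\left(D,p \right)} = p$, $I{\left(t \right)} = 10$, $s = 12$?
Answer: $- \frac{853}{5617} \approx -0.15186$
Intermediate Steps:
$\frac{5961 + o{\left(-211,I{\left(s \right)} \right)}}{-2191 - 37128} = \frac{5961 + 10}{-2191 - 37128} = \frac{5971}{-39319} = 5971 \left(- \frac{1}{39319}\right) = - \frac{853}{5617}$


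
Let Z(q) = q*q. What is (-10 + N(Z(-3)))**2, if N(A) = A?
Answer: 1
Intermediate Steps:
Z(q) = q**2
(-10 + N(Z(-3)))**2 = (-10 + (-3)**2)**2 = (-10 + 9)**2 = (-1)**2 = 1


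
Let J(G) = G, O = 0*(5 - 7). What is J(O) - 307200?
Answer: -307200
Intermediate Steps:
O = 0 (O = 0*(-2) = 0)
J(O) - 307200 = 0 - 307200 = -307200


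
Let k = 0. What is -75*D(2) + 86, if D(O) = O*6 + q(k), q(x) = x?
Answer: -814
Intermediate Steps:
D(O) = 6*O (D(O) = O*6 + 0 = 6*O + 0 = 6*O)
-75*D(2) + 86 = -450*2 + 86 = -75*12 + 86 = -900 + 86 = -814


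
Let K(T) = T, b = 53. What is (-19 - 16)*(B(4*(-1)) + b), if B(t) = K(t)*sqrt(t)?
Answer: -1855 + 280*I ≈ -1855.0 + 280.0*I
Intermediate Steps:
B(t) = t**(3/2) (B(t) = t*sqrt(t) = t**(3/2))
(-19 - 16)*(B(4*(-1)) + b) = (-19 - 16)*((4*(-1))**(3/2) + 53) = -35*((-4)**(3/2) + 53) = -35*(-8*I + 53) = -35*(53 - 8*I) = -1855 + 280*I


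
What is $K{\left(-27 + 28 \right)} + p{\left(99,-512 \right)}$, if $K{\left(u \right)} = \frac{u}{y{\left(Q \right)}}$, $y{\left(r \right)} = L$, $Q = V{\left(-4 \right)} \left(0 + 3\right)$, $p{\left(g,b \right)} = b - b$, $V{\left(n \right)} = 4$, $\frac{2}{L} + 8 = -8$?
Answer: $-8$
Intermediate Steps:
$L = - \frac{1}{8}$ ($L = \frac{2}{-8 - 8} = \frac{2}{-16} = 2 \left(- \frac{1}{16}\right) = - \frac{1}{8} \approx -0.125$)
$p{\left(g,b \right)} = 0$
$Q = 12$ ($Q = 4 \left(0 + 3\right) = 4 \cdot 3 = 12$)
$y{\left(r \right)} = - \frac{1}{8}$
$K{\left(u \right)} = - 8 u$ ($K{\left(u \right)} = \frac{u}{- \frac{1}{8}} = u \left(-8\right) = - 8 u$)
$K{\left(-27 + 28 \right)} + p{\left(99,-512 \right)} = - 8 \left(-27 + 28\right) + 0 = \left(-8\right) 1 + 0 = -8 + 0 = -8$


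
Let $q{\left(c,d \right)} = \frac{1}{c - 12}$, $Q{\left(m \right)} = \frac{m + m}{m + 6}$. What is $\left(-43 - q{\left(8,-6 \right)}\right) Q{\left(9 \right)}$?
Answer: $- \frac{513}{10} \approx -51.3$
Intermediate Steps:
$Q{\left(m \right)} = \frac{2 m}{6 + m}$
$q{\left(c,d \right)} = \frac{1}{-12 + c}$
$\left(-43 - q{\left(8,-6 \right)}\right) Q{\left(9 \right)} = \left(-43 - \frac{1}{-12 + 8}\right) 2 \cdot 9 \frac{1}{6 + 9} = \left(-43 - \frac{1}{-4}\right) 2 \cdot 9 \cdot \frac{1}{15} = \left(-43 - - \frac{1}{4}\right) 2 \cdot 9 \cdot \frac{1}{15} = \left(-43 + \frac{1}{4}\right) \frac{6}{5} = \left(- \frac{171}{4}\right) \frac{6}{5} = - \frac{513}{10}$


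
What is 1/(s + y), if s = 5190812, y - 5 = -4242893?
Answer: 1/947924 ≈ 1.0549e-6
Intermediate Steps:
y = -4242888 (y = 5 - 4242893 = -4242888)
1/(s + y) = 1/(5190812 - 4242888) = 1/947924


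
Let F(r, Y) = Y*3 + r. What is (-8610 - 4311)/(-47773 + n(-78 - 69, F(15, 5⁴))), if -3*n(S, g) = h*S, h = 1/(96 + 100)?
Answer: 17228/63697 ≈ 0.27047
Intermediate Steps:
F(r, Y) = r + 3*Y (F(r, Y) = 3*Y + r = r + 3*Y)
h = 1/196 ≈ 0.0051020
n(S, g) = -S/588
(-8610 - 4311)/(-47773 + n(-78 - 69, F(15, 5⁴))) = (-8610 - 4311)/(-47773 - (-78 - 69)/588) = -12921/(-47773 - 1/588*(-147)) = -12921/(-47773 + ¼) = -12921/(-191091/4) = -12921*(-4/191091) = 17228/63697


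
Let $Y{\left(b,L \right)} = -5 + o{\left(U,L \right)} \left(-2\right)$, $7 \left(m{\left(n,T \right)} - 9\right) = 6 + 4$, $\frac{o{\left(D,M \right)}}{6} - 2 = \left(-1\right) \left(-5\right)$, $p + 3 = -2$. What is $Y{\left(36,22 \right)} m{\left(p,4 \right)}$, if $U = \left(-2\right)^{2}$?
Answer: $- \frac{6497}{7} \approx -928.14$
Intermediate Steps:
$U = 4$
$p = -5$ ($p = -3 - 2 = -5$)
$o{\left(D,M \right)} = 42$ ($o{\left(D,M \right)} = 12 + 6 \left(\left(-1\right) \left(-5\right)\right) = 12 + 6 \cdot 5 = 12 + 30 = 42$)
$m{\left(n,T \right)} = \frac{73}{7}$ ($m{\left(n,T \right)} = 9 + \frac{6 + 4}{7} = 9 + \frac{1}{7} \cdot 10 = 9 + \frac{10}{7} = \frac{73}{7}$)
$Y{\left(b,L \right)} = -89$ ($Y{\left(b,L \right)} = -5 + 42 \left(-2\right) = -5 - 84 = -89$)
$Y{\left(36,22 \right)} m{\left(p,4 \right)} = \left(-89\right) \frac{73}{7} = - \frac{6497}{7}$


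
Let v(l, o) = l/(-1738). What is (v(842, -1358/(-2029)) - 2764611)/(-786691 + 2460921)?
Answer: -240244738/145490587 ≈ -1.6513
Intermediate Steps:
v(l, o) = -l/1738 (v(l, o) = l*(-1/1738) = -l/1738)
(v(842, -1358/(-2029)) - 2764611)/(-786691 + 2460921) = (-1/1738*842 - 2764611)/(-786691 + 2460921) = (-421/869 - 2764611)/1674230 = -2402447380/869*1/1674230 = -240244738/145490587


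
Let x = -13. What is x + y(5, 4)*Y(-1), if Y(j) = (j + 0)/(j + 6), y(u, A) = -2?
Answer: -63/5 ≈ -12.600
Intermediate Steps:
Y(j) = j/(6 + j)
x + y(5, 4)*Y(-1) = -13 - (-2)/(6 - 1) = -13 - (-2)/5 = -13 - 2*(-⅕) = -13 + ⅖ = -63/5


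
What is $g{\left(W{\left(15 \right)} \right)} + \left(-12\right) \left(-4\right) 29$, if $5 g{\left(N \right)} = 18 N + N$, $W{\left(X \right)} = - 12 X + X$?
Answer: $765$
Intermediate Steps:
$W{\left(X \right)} = - 11 X$
$g{\left(N \right)} = \frac{19 N}{5}$ ($g{\left(N \right)} = \frac{18 N + N}{5} = \frac{19 N}{5}$)
$g{\left(W{\left(15 \right)} \right)} + \left(-12\right) \left(-4\right) 29 = \frac{19 \left(\left(-11\right) 15\right)}{5} + \left(-12\right) \left(-4\right) 29 = \frac{19}{5} \left(-165\right) + 48 \cdot 29 = -627 + 1392 = 765$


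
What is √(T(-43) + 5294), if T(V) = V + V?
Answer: 2*√1302 ≈ 72.167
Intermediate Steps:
T(V) = 2*V
√(T(-43) + 5294) = √(2*(-43) + 5294) = √(-86 + 5294) = √5208 = 2*√1302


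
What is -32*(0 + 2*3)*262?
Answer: -50304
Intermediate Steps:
-32*(0 + 2*3)*262 = -32*(0 + 6)*262 = -32*6*262 = -192*262 = -50304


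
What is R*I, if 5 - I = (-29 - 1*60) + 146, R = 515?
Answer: -26780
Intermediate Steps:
I = -52 (I = 5 - ((-29 - 1*60) + 146) = 5 - ((-29 - 60) + 146) = 5 - (-89 + 146) = 5 - 1*57 = 5 - 57 = -52)
R*I = 515*(-52) = -26780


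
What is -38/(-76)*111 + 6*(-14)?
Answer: -57/2 ≈ -28.500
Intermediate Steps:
-38/(-76)*111 + 6*(-14) = -38*(-1/76)*111 - 84 = (1/2)*111 - 84 = 111/2 - 84 = -57/2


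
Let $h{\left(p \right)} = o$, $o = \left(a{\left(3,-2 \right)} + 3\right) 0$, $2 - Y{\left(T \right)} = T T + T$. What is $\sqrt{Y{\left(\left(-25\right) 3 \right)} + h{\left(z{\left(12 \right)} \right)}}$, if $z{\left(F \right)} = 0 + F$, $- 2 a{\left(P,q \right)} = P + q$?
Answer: $2 i \sqrt{1387} \approx 74.485 i$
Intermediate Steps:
$Y{\left(T \right)} = 2 - T - T^{2}$ ($Y{\left(T \right)} = 2 - \left(T T + T\right) = 2 - \left(T^{2} + T\right) = 2 - \left(T + T^{2}\right) = 2 - T - T^{2}$)
$a{\left(P,q \right)} = - \frac{P}{2} - \frac{q}{2}$ ($a{\left(P,q \right)} = - \frac{P + q}{2} = - \frac{P}{2} - \frac{q}{2}$)
$o = 0$ ($o = \left(\left(\left(- \frac{1}{2}\right) 3 - -1\right) + 3\right) 0 = \left(\left(- \frac{3}{2} + 1\right) + 3\right) 0 = \left(- \frac{1}{2} + 3\right) 0 = \frac{5}{2} \cdot 0 = 0$)
$z{\left(F \right)} = F$
$h{\left(p \right)} = 0$
$\sqrt{Y{\left(\left(-25\right) 3 \right)} + h{\left(z{\left(12 \right)} \right)}} = \sqrt{\left(2 - \left(-25\right) 3 - \left(\left(-25\right) 3\right)^{2}\right) + 0} = \sqrt{\left(2 - -75 - \left(-75\right)^{2}\right) + 0} = \sqrt{\left(2 + 75 - 5625\right) + 0} = \sqrt{-5548 + 0} = \sqrt{-5548} = 2 i \sqrt{1387}$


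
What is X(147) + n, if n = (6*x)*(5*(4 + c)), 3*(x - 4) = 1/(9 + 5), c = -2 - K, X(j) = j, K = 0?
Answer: 2719/7 ≈ 388.43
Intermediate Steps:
c = -2 (c = -2 - 1*0 = -2 + 0 = -2)
x = 169/42 (x = 4 + 1/(3*(9 + 5)) = 4 + (⅓)/14 = 4 + (⅓)*(1/14) = 4 + 1/42 = 169/42 ≈ 4.0238)
n = 1690/7 (n = (6*(169/42))*(5*(4 - 2)) = 169*(5*2)/7 = (169/7)*10 = 1690/7 ≈ 241.43)
X(147) + n = 147 + 1690/7 = 2719/7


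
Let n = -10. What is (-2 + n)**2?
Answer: 144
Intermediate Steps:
(-2 + n)**2 = (-2 - 10)**2 = (-12)**2 = 144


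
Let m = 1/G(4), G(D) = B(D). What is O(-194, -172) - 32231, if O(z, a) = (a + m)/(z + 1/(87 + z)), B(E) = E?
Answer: -2676259807/83036 ≈ -32230.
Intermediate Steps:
G(D) = D
m = 1/4 ≈ 0.25000
O(z, a) = (1/4 + a)/(z + 1/(87 + z)) (O(z, a) = (a + 1/4)/(z + 1/(87 + z)) = (1/4 + a)/(z + 1/(87 + z)))
O(-194, -172) - 32231 = (87 - 194 + 348*(-172) + 4*(-172)*(-194))/(4*(1 + (-194)**2 + 87*(-194))) - 32231 = (87 - 194 - 59856 + 133472)/(4*(1 + 37636 - 16878)) - 32231 = (1/4)*73509/20759 - 32231 = (1/4)*(1/20759)*73509 - 32231 = 73509/83036 - 32231 = -2676259807/83036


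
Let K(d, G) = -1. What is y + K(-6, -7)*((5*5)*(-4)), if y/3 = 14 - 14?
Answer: 100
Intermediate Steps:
y = 0 (y = 3*(14 - 14) = 3*0 = 0)
y + K(-6, -7)*((5*5)*(-4)) = 0 - 5*5*(-4) = 0 - 25*(-4) = 0 - 1*(-100) = 0 + 100 = 100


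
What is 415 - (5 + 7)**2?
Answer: 271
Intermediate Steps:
415 - (5 + 7)**2 = 415 - 1*12**2 = 415 - 1*144 = 415 - 144 = 271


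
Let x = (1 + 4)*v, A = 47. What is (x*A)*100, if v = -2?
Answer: -47000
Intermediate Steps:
x = -10 (x = (1 + 4)*(-2) = 5*(-2) = -10)
(x*A)*100 = -10*47*100 = -470*100 = -47000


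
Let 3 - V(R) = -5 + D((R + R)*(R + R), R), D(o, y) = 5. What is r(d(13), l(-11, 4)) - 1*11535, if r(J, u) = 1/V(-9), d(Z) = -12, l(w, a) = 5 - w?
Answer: -34604/3 ≈ -11535.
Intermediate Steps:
V(R) = 3 (V(R) = 3 - (-5 + 5) = 3 - 1*0 = 3 + 0 = 3)
r(J, u) = ⅓ (r(J, u) = 1/3 = ⅓)
r(d(13), l(-11, 4)) - 1*11535 = ⅓ - 1*11535 = ⅓ - 11535 = -34604/3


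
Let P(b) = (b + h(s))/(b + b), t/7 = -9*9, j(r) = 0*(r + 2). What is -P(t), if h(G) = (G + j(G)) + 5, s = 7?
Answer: -185/378 ≈ -0.48942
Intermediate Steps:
j(r) = 0 (j(r) = 0*(2 + r) = 0)
h(G) = 5 + G (h(G) = (G + 0) + 5 = G + 5 = 5 + G)
t = -567 (t = 7*(-9*9) = 7*(-81) = -567)
P(b) = (12 + b)/(2*b) (P(b) = (b + (5 + 7))/(b + b) = (b + 12)/((2*b)) = (12 + b)*(1/(2*b)) = (12 + b)/(2*b))
-P(t) = -(12 - 567)/(2*(-567)) = -(-1)*(-555)/(2*567) = -1*185/378 = -185/378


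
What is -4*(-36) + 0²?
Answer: 144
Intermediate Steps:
-4*(-36) + 0² = 144 + 0 = 144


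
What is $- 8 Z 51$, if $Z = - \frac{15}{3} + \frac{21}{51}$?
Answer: $1872$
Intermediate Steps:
$Z = - \frac{78}{17}$ ($Z = \left(-15\right) \frac{1}{3} + 21 \cdot \frac{1}{51} = -5 + \frac{7}{17} = - \frac{78}{17} \approx -4.5882$)
$- 8 Z 51 = \left(-8\right) \left(- \frac{78}{17}\right) 51 = \frac{624}{17} \cdot 51 = 1872$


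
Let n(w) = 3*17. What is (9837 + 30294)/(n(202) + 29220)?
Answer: 13377/9757 ≈ 1.3710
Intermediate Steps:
n(w) = 51
(9837 + 30294)/(n(202) + 29220) = (9837 + 30294)/(51 + 29220) = 40131/29271 = 40131*(1/29271) = 13377/9757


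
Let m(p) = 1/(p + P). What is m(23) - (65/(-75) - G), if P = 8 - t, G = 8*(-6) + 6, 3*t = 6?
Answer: -17878/435 ≈ -41.099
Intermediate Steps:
t = 2 (t = (⅓)*6 = 2)
G = -42 (G = -48 + 6 = -42)
P = 6 (P = 8 - 1*2 = 8 - 2 = 6)
m(p) = 1/(6 + p) (m(p) = 1/(p + 6) = 1/(6 + p))
m(23) - (65/(-75) - G) = 1/(6 + 23) - (65/(-75) - 1*(-42)) = 1/29 - (65*(-1/75) + 42) = 1/29 - (-13/15 + 42) = 1/29 - 1*617/15 = 1/29 - 617/15 = -17878/435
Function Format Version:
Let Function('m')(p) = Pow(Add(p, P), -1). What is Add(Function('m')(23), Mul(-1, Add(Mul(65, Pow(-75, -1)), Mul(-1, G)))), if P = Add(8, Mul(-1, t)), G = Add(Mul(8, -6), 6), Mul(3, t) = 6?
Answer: Rational(-17878, 435) ≈ -41.099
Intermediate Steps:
t = 2 (t = Mul(Rational(1, 3), 6) = 2)
G = -42 (G = Add(-48, 6) = -42)
P = 6 (P = Add(8, Mul(-1, 2)) = Add(8, -2) = 6)
Function('m')(p) = Pow(Add(6, p), -1) (Function('m')(p) = Pow(Add(p, 6), -1) = Pow(Add(6, p), -1))
Add(Function('m')(23), Mul(-1, Add(Mul(65, Pow(-75, -1)), Mul(-1, G)))) = Add(Pow(Add(6, 23), -1), Mul(-1, Add(Mul(65, Pow(-75, -1)), Mul(-1, -42)))) = Add(Pow(29, -1), Mul(-1, Add(Mul(65, Rational(-1, 75)), 42))) = Add(Rational(1, 29), Mul(-1, Add(Rational(-13, 15), 42))) = Add(Rational(1, 29), Mul(-1, Rational(617, 15))) = Add(Rational(1, 29), Rational(-617, 15)) = Rational(-17878, 435)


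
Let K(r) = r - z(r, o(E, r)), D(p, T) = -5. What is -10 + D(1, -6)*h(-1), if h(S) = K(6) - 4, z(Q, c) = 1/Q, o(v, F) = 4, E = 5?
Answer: -115/6 ≈ -19.167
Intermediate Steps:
K(r) = r - 1/r
h(S) = 11/6 (h(S) = (6 - 1/6) - 4 = 35/6 - 4 = 11/6)
-10 + D(1, -6)*h(-1) = -10 - 5*11/6 = -10 - 55/6 = -115/6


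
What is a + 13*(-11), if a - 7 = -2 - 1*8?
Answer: -146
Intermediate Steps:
a = -3 (a = 7 + (-2 - 1*8) = 7 + (-2 - 8) = 7 - 10 = -3)
a + 13*(-11) = -3 + 13*(-11) = -3 - 143 = -146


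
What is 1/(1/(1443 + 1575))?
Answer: 3018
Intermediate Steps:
1/(1/(1443 + 1575)) = 1/(1/3018) = 3018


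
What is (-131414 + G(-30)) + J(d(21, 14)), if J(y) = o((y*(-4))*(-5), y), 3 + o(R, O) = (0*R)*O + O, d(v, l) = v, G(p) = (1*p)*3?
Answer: -131486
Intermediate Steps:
G(p) = 3*p (G(p) = p*3 = 3*p)
o(R, O) = -3 + O (o(R, O) = -3 + ((0*R)*O + O) = -3 + (0*O + O) = -3 + (0 + O) = -3 + O)
J(y) = -3 + y
(-131414 + G(-30)) + J(d(21, 14)) = (-131414 + 3*(-30)) + (-3 + 21) = (-131414 - 90) + 18 = -131504 + 18 = -131486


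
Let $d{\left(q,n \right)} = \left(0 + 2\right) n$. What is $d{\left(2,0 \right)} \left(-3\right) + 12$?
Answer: $12$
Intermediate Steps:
$d{\left(q,n \right)} = 2 n$
$d{\left(2,0 \right)} \left(-3\right) + 12 = 2 \cdot 0 \left(-3\right) + 12 = 0 \left(-3\right) + 12 = 0 + 12 = 12$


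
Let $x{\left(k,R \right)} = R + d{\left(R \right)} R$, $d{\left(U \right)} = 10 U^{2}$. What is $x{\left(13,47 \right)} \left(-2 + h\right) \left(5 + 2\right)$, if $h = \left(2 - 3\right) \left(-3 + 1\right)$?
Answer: $0$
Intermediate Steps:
$h = 2$ ($h = \left(-1\right) \left(-2\right) = 2$)
$x{\left(k,R \right)} = R + 10 R^{3}$ ($x{\left(k,R \right)} = R + 10 R^{2} R = R + 10 R^{3}$)
$x{\left(13,47 \right)} \left(-2 + h\right) \left(5 + 2\right) = \left(47 + 10 \cdot 47^{3}\right) \left(-2 + 2\right) \left(5 + 2\right) = \left(47 + 10 \cdot 103823\right) 0 \cdot 7 = \left(47 + 1038230\right) 0 = 1038277 \cdot 0 = 0$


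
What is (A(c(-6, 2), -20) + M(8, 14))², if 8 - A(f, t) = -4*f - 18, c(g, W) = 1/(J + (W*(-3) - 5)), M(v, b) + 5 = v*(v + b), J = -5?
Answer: 619369/16 ≈ 38711.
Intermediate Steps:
M(v, b) = -5 + v*(b + v) (M(v, b) = -5 + v*(v + b) = -5 + v*(b + v))
c(g, W) = 1/(-10 - 3*W) (c(g, W) = 1/(-5 + (W*(-3) - 5)) = 1/(-5 + (-3*W - 5)) = 1/(-5 + (-5 - 3*W)) = 1/(-10 - 3*W))
A(f, t) = 26 + 4*f (A(f, t) = 8 - (-4*f - 18) = 8 - (-18 - 4*f) = 8 + (18 + 4*f) = 26 + 4*f)
(A(c(-6, 2), -20) + M(8, 14))² = ((26 + 4*(-1/(10 + 3*2))) + (-5 + 8² + 14*8))² = ((26 + 4*(-1/(10 + 6))) + (-5 + 64 + 112))² = ((26 + 4*(-1/16)) + 171)² = ((26 - ¼) + 171)² = (103/4 + 171)² = (787/4)² = 619369/16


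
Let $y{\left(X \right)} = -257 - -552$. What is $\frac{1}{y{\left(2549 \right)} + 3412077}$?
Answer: $\frac{1}{3412372} \approx 2.9305 \cdot 10^{-7}$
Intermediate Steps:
$y{\left(X \right)} = 295$ ($y{\left(X \right)} = -257 + 552 = 295$)
$\frac{1}{y{\left(2549 \right)} + 3412077} = \frac{1}{295 + 3412077} = \frac{1}{3412372}$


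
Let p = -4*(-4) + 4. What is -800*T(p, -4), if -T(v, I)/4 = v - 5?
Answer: 48000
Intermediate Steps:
p = 20 (p = 16 + 4 = 20)
T(v, I) = 20 - 4*v (T(v, I) = -4*(v - 5) = -4*(-5 + v) = 20 - 4*v)
-800*T(p, -4) = -800*(20 - 4*20) = -800*(20 - 80) = -800*(-60) = 48000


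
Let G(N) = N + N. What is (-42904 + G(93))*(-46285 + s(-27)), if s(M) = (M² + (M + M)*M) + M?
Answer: 1884931750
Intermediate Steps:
s(M) = M + 3*M² (s(M) = (M² + (2*M)*M) + M = (M² + 2*M²) + M = 3*M² + M = M + 3*M²)
G(N) = 2*N
(-42904 + G(93))*(-46285 + s(-27)) = (-42904 + 2*93)*(-46285 - 27*(1 + 3*(-27))) = (-42904 + 186)*(-46285 - 27*(1 - 81)) = -42718*(-46285 - 27*(-80)) = -42718*(-46285 + 2160) = -42718*(-44125) = 1884931750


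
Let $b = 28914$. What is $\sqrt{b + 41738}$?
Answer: $2 \sqrt{17663} \approx 265.8$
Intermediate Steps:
$\sqrt{b + 41738} = \sqrt{28914 + 41738} = \sqrt{70652} = 2 \sqrt{17663}$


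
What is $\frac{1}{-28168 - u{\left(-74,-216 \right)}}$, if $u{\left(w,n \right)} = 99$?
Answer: $- \frac{1}{28267} \approx -3.5377 \cdot 10^{-5}$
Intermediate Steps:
$\frac{1}{-28168 - u{\left(-74,-216 \right)}} = \frac{1}{-28168 - 99} = \frac{1}{-28267} = - \frac{1}{28267}$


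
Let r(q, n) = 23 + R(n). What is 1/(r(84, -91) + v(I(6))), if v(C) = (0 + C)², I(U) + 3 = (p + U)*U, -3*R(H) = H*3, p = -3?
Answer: 1/339 ≈ 0.0029499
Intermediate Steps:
R(H) = -H (R(H) = -H*3/3 = -H)
r(q, n) = 23 - n
I(U) = -3 + U*(-3 + U) (I(U) = -3 + (-3 + U)*U = -3 + U*(-3 + U))
v(C) = C²
1/(r(84, -91) + v(I(6))) = 1/((23 - 1*(-91)) + (-3 + 6² - 3*6)²) = 1/((23 + 91) + (-3 + 36 - 18)²) = 1/(114 + 15²) = 1/(114 + 225) = 1/339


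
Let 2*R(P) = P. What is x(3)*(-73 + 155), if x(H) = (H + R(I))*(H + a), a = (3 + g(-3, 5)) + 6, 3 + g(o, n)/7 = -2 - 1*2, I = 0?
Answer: -9102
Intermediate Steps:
R(P) = P/2
g(o, n) = -49 (g(o, n) = -21 + 7*(-2 - 1*2) = -21 + 7*(-2 - 2) = -21 + 7*(-4) = -21 - 28 = -49)
a = -40 (a = (3 - 49) + 6 = -46 + 6 = -40)
x(H) = H*(-40 + H) (x(H) = (H + (1/2)*0)*(H - 40) = (H + 0)*(-40 + H) = H*(-40 + H))
x(3)*(-73 + 155) = (3*(-40 + 3))*(-73 + 155) = (3*(-37))*82 = -111*82 = -9102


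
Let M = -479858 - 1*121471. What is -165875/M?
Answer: 165875/601329 ≈ 0.27585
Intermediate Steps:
M = -601329 (M = -479858 - 121471 = -601329)
-165875/M = -165875/(-601329) = -165875*(-1/601329) = 165875/601329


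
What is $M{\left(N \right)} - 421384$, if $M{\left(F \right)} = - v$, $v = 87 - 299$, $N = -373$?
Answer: $-421172$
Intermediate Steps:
$v = -212$
$M{\left(F \right)} = 212$ ($M{\left(F \right)} = \left(-1\right) \left(-212\right) = 212$)
$M{\left(N \right)} - 421384 = 212 - 421384 = -421172$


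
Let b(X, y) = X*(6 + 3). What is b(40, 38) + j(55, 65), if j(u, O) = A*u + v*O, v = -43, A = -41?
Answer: -4690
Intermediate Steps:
b(X, y) = 9*X (b(X, y) = X*9 = 9*X)
j(u, O) = -43*O - 41*u (j(u, O) = -41*u - 43*O = -43*O - 41*u)
b(40, 38) + j(55, 65) = 9*40 + (-43*65 - 41*55) = 360 + (-2795 - 2255) = 360 - 5050 = -4690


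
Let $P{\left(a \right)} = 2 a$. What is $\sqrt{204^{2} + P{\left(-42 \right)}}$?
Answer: $2 \sqrt{10383} \approx 203.79$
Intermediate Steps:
$\sqrt{204^{2} + P{\left(-42 \right)}} = \sqrt{204^{2} + 2 \left(-42\right)} = \sqrt{41616 - 84} = \sqrt{41532} = 2 \sqrt{10383}$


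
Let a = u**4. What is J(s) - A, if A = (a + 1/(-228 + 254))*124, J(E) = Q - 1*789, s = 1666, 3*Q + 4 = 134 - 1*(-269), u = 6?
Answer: -2097742/13 ≈ -1.6136e+5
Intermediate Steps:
a = 1296 (a = 6**4 = 1296)
Q = 133 (Q = -4/3 + (134 - 1*(-269))/3 = -4/3 + (134 + 269)/3 = -4/3 + (1/3)*403 = -4/3 + 403/3 = 133)
J(E) = -656 (J(E) = 133 - 1*789 = 133 - 789 = -656)
A = 2089214/13 (A = (1296 + 1/(-228 + 254))*124 = (1296 + 1/26)*124 = (33697/26)*124 = 2089214/13 ≈ 1.6071e+5)
J(s) - A = -656 - 1*2089214/13 = -656 - 2089214/13 = -2097742/13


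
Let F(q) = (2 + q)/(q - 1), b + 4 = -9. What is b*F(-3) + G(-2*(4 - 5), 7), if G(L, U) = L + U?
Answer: 23/4 ≈ 5.7500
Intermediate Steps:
b = -13 (b = -4 - 9 = -13)
F(q) = (2 + q)/(-1 + q)
b*F(-3) + G(-2*(4 - 5), 7) = -13*(2 - 3)/(-1 - 3) + (-2*(4 - 5) + 7) = -13*(-1)/(-4) + (-2*(-1) + 7) = -(-13)*(-1)/4 + (2 + 7) = -13*1/4 + 9 = -13/4 + 9 = 23/4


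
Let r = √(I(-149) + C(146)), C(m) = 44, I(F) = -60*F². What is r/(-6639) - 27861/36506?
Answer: -27861/36506 - 28*I*√1699/6639 ≈ -0.76319 - 0.17384*I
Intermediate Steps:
r = 28*I*√1699 (r = √(-60*(-149)² + 44) = √(-60*22201 + 44) = √(-1332060 + 44) = √(-1332016) = 28*I*√1699 ≈ 1154.1*I)
r/(-6639) - 27861/36506 = (28*I*√1699)/(-6639) - 27861/36506 = (28*I*√1699)*(-1/6639) - 27861*1/36506 = -28*I*√1699/6639 - 27861/36506 = -27861/36506 - 28*I*√1699/6639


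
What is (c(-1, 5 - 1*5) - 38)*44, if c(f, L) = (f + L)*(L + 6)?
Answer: -1936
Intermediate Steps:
c(f, L) = (6 + L)*(L + f) (c(f, L) = (L + f)*(6 + L) = (6 + L)*(L + f))
(c(-1, 5 - 1*5) - 38)*44 = (((5 - 1*5)² + 6*(5 - 1*5) + 6*(-1) + (5 - 1*5)*(-1)) - 38)*44 = (((5 - 5)² + 6*(5 - 5) - 6 + (5 - 5)*(-1)) - 38)*44 = ((0² + 6*0 - 6 + 0*(-1)) - 38)*44 = ((0 + 0 - 6 + 0) - 38)*44 = (-6 - 38)*44 = -44*44 = -1936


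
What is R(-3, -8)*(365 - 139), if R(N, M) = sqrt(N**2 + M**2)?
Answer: 226*sqrt(73) ≈ 1930.9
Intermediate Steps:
R(N, M) = sqrt(M**2 + N**2)
R(-3, -8)*(365 - 139) = sqrt((-8)**2 + (-3)**2)*(365 - 139) = sqrt(64 + 9)*226 = sqrt(73)*226 = 226*sqrt(73)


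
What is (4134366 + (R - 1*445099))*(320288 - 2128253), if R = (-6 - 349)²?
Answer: -6897914400780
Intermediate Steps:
R = 126025 (R = (-355)² = 126025)
(4134366 + (R - 1*445099))*(320288 - 2128253) = (4134366 + (126025 - 1*445099))*(320288 - 2128253) = (4134366 + (126025 - 445099))*(-1807965) = (4134366 - 319074)*(-1807965) = 3815292*(-1807965) = -6897914400780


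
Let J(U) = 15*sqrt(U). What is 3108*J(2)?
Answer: 46620*sqrt(2) ≈ 65931.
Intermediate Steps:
3108*J(2) = 3108*(15*sqrt(2)) = 46620*sqrt(2)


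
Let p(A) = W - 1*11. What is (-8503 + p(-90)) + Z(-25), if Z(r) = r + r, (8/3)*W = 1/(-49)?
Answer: -3357091/392 ≈ -8564.0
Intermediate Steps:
W = -3/392 (W = (3/8)/(-49) = (3/8)*(-1/49) = -3/392 ≈ -0.0076531)
Z(r) = 2*r
p(A) = -4315/392 (p(A) = -3/392 - 1*11 = -3/392 - 11 = -4315/392)
(-8503 + p(-90)) + Z(-25) = (-8503 - 4315/392) + 2*(-25) = -3337491/392 - 50 = -3357091/392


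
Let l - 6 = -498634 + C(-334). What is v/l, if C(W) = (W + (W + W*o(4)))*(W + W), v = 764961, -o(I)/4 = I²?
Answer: -764961/14331572 ≈ -0.053376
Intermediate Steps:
o(I) = -4*I²
C(W) = -124*W² (C(W) = (W + (W + W*(-4*4²)))*(W + W) = (W + (W + W*(-4*16)))*(2*W) = (W + (W + W*(-64)))*(2*W) = (W + (W - 64*W))*(2*W) = (W - 63*W)*(2*W) = (-62*W)*(2*W) = -124*W²)
l = -14331572 (l = 6 + (-498634 - 124*(-334)²) = 6 + (-498634 - 124*111556) = 6 + (-498634 - 13832944) = 6 - 14331578 = -14331572)
v/l = 764961/(-14331572) = 764961*(-1/14331572) = -764961/14331572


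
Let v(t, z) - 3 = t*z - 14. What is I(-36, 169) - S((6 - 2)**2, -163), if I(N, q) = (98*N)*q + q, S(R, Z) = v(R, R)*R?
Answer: -599983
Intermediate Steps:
v(t, z) = -11 + t*z (v(t, z) = 3 + (t*z - 14) = 3 + (-14 + t*z) = -11 + t*z)
S(R, Z) = R*(-11 + R**2) (S(R, Z) = (-11 + R*R)*R = (-11 + R**2)*R = R*(-11 + R**2))
I(N, q) = q + 98*N*q (I(N, q) = 98*N*q + q = q + 98*N*q)
I(-36, 169) - S((6 - 2)**2, -163) = 169*(1 + 98*(-36)) - (6 - 2)**2*(-11 + ((6 - 2)**2)**2) = 169*(1 - 3528) - 4**2*(-11 + (4**2)**2) = 169*(-3527) - 16*(-11 + 16**2) = -596063 - 16*(-11 + 256) = -596063 - 16*245 = -596063 - 1*3920 = -596063 - 3920 = -599983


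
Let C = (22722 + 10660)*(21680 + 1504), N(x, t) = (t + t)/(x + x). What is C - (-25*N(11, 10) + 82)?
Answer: 8513210516/11 ≈ 7.7393e+8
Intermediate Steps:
N(x, t) = t/x (N(x, t) = (2*t)/((2*x)) = (2*t)*(1/(2*x)) = t/x)
C = 773928288 (C = 33382*23184 = 773928288)
C - (-25*N(11, 10) + 82) = 773928288 - (-250/11 + 82) = 773928288 - 1*652/11 = 773928288 - 652/11 = 8513210516/11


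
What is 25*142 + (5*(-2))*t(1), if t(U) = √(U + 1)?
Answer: 3550 - 10*√2 ≈ 3535.9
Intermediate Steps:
t(U) = √(1 + U)
25*142 + (5*(-2))*t(1) = 25*142 + (5*(-2))*√(1 + 1) = 3550 - 10*√2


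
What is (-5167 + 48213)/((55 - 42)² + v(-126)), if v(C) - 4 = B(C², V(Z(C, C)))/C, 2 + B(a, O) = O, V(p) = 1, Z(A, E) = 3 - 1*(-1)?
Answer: 5423796/21799 ≈ 248.81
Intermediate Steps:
Z(A, E) = 4 (Z(A, E) = 3 + 1 = 4)
B(a, O) = -2 + O
v(C) = 4 - 1/C (v(C) = 4 + (-2 + 1)/C = 4 - 1/C)
(-5167 + 48213)/((55 - 42)² + v(-126)) = (-5167 + 48213)/((55 - 42)² + (4 - 1/(-126))) = 43046/(13² + (4 - 1*(-1/126))) = 43046/(169 + (4 + 1/126)) = 43046/(169 + 505/126) = 43046/(21799/126) = 43046*(126/21799) = 5423796/21799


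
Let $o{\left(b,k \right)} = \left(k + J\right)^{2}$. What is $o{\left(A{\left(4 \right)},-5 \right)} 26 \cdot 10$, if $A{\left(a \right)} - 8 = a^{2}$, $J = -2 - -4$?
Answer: $2340$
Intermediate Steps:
$J = 2$ ($J = -2 + 4 = 2$)
$A{\left(a \right)} = 8 + a^{2}$
$o{\left(b,k \right)} = \left(2 + k\right)^{2}$ ($o{\left(b,k \right)} = \left(k + 2\right)^{2} = \left(2 + k\right)^{2}$)
$o{\left(A{\left(4 \right)},-5 \right)} 26 \cdot 10 = \left(2 - 5\right)^{2} \cdot 26 \cdot 10 = \left(-3\right)^{2} \cdot 26 \cdot 10 = 9 \cdot 26 \cdot 10 = 234 \cdot 10 = 2340$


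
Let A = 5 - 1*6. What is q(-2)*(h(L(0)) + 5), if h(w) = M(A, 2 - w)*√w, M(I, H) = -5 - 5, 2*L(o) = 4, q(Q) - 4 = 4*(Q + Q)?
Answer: -60 + 120*√2 ≈ 109.71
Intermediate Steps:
q(Q) = 4 + 8*Q (q(Q) = 4 + 4*(Q + Q) = 4 + 4*(2*Q) = 4 + 8*Q)
L(o) = 2 (L(o) = (½)*4 = 2)
A = -1 (A = 5 - 6 = -1)
M(I, H) = -10
h(w) = -10*√w
q(-2)*(h(L(0)) + 5) = (4 + 8*(-2))*(-10*√2 + 5) = (4 - 16)*(5 - 10*√2) = -12*(5 - 10*√2) = -60 + 120*√2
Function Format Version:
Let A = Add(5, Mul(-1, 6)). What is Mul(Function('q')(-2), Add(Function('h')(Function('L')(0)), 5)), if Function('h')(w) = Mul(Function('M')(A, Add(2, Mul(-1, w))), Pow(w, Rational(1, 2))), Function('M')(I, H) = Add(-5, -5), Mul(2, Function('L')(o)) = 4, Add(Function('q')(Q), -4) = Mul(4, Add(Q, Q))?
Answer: Add(-60, Mul(120, Pow(2, Rational(1, 2)))) ≈ 109.71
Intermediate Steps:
Function('q')(Q) = Add(4, Mul(8, Q)) (Function('q')(Q) = Add(4, Mul(4, Add(Q, Q))) = Add(4, Mul(4, Mul(2, Q))) = Add(4, Mul(8, Q)))
Function('L')(o) = 2 (Function('L')(o) = Mul(Rational(1, 2), 4) = 2)
A = -1 (A = Add(5, -6) = -1)
Function('M')(I, H) = -10
Function('h')(w) = Mul(-10, Pow(w, Rational(1, 2)))
Mul(Function('q')(-2), Add(Function('h')(Function('L')(0)), 5)) = Mul(Add(4, Mul(8, -2)), Add(Mul(-10, Pow(2, Rational(1, 2))), 5)) = Mul(Add(4, -16), Add(5, Mul(-10, Pow(2, Rational(1, 2))))) = Mul(-12, Add(5, Mul(-10, Pow(2, Rational(1, 2))))) = Add(-60, Mul(120, Pow(2, Rational(1, 2))))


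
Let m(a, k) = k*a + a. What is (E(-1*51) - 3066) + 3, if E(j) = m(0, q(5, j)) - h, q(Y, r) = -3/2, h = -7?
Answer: -3056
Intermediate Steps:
q(Y, r) = -3/2 (q(Y, r) = -3*½ = -3/2)
m(a, k) = a + a*k (m(a, k) = a*k + a = a + a*k)
E(j) = 7 (E(j) = 0*(1 - 3/2) - 1*(-7) = 0*(-½) + 7 = 0 + 7 = 7)
(E(-1*51) - 3066) + 3 = (7 - 3066) + 3 = -3059 + 3 = -3056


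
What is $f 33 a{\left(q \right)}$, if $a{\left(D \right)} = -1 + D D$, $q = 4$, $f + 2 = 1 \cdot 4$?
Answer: $990$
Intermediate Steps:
$f = 2$ ($f = -2 + 1 \cdot 4 = -2 + 4 = 2$)
$a{\left(D \right)} = -1 + D^{2}$
$f 33 a{\left(q \right)} = 2 \cdot 33 \left(-1 + 4^{2}\right) = 66 \left(-1 + 16\right) = 66 \cdot 15 = 990$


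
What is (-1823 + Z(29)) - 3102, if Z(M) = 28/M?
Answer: -142797/29 ≈ -4924.0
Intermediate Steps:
(-1823 + Z(29)) - 3102 = (-1823 + 28/29) - 3102 = -52839/29 - 3102 = -142797/29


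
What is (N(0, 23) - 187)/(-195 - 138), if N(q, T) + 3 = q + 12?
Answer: 178/333 ≈ 0.53453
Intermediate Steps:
N(q, T) = 9 + q (N(q, T) = -3 + (q + 12) = -3 + (12 + q) = 9 + q)
(N(0, 23) - 187)/(-195 - 138) = ((9 + 0) - 187)/(-195 - 138) = (9 - 187)/(-333) = -178*(-1/333) = 178/333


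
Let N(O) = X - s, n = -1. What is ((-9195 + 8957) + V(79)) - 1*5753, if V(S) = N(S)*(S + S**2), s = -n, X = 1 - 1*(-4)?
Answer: 19289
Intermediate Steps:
X = 5 (X = 1 + 4 = 5)
s = 1 (s = -1*(-1) = 1)
N(O) = 4 (N(O) = 5 - 1*1 = 5 - 1 = 4)
V(S) = 4*S + 4*S**2 (V(S) = 4*(S + S**2) = 4*S + 4*S**2)
((-9195 + 8957) + V(79)) - 1*5753 = ((-9195 + 8957) + 4*79*(1 + 79)) - 1*5753 = (-238 + 4*79*80) - 5753 = (-238 + 25280) - 5753 = 25042 - 5753 = 19289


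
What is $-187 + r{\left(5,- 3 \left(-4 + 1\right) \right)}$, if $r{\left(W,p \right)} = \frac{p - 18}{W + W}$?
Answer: $- \frac{1879}{10} \approx -187.9$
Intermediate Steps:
$r{\left(W,p \right)} = \frac{-18 + p}{2 W}$ ($r{\left(W,p \right)} = \frac{p - 18}{2 W} = \left(p - 18\right) \frac{1}{2 W} = \left(-18 + p\right) \frac{1}{2 W} = \frac{-18 + p}{2 W}$)
$-187 + r{\left(5,- 3 \left(-4 + 1\right) \right)} = -187 + \frac{-18 - 3 \left(-4 + 1\right)}{2 \cdot 5} = -187 + \frac{1}{2} \cdot \frac{1}{5} \left(-18 - -9\right) = -187 + \frac{1}{2} \cdot \frac{1}{5} \left(-18 + 9\right) = -187 + \frac{1}{2} \cdot \frac{1}{5} \left(-9\right) = -187 - \frac{9}{10} = - \frac{1879}{10}$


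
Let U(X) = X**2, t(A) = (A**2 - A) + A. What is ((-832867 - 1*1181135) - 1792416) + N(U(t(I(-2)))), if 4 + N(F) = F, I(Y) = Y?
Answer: -3806406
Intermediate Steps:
t(A) = A**2
N(F) = -4 + F
((-832867 - 1*1181135) - 1792416) + N(U(t(I(-2)))) = ((-832867 - 1*1181135) - 1792416) + (-4 + ((-2)**2)**2) = ((-832867 - 1181135) - 1792416) + (-4 + 4**2) = (-2014002 - 1792416) + (-4 + 16) = -3806418 + 12 = -3806406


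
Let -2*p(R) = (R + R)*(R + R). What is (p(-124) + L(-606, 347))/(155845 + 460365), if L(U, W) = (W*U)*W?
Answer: -36499303/308105 ≈ -118.46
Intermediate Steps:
L(U, W) = U*W**2 (L(U, W) = (U*W)*W = U*W**2)
p(R) = -2*R**2 (p(R) = -(R + R)*(R + R)/2 = -2*R*2*R/2 = -2*R**2)
(p(-124) + L(-606, 347))/(155845 + 460365) = (-2*(-124)**2 - 606*347**2)/(155845 + 460365) = (-2*15376 - 606*120409)/616210 = (-30752 - 72967854)*(1/616210) = -72998606*1/616210 = -36499303/308105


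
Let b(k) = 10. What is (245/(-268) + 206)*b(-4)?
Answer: 274815/134 ≈ 2050.9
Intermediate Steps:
(245/(-268) + 206)*b(-4) = (245/(-268) + 206)*10 = (245*(-1/268) + 206)*10 = (-245/268 + 206)*10 = (54963/268)*10 = 274815/134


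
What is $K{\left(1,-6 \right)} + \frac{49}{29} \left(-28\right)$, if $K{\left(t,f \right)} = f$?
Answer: $- \frac{1546}{29} \approx -53.31$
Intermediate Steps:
$K{\left(1,-6 \right)} + \frac{49}{29} \left(-28\right) = -6 + \frac{49}{29} \left(-28\right) = -6 - \frac{1372}{29} = - \frac{1546}{29}$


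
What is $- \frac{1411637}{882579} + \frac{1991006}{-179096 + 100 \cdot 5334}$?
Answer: $\frac{628535724413}{156350635008} \approx 4.02$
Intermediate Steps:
$- \frac{1411637}{882579} + \frac{1991006}{-179096 + 100 \cdot 5334} = \left(-1411637\right) \frac{1}{882579} + \frac{1991006}{-179096 + 533400} = - \frac{1411637}{882579} + \frac{1991006}{354304} = - \frac{1411637}{882579} + 1991006 \cdot \frac{1}{354304} = - \frac{1411637}{882579} + \frac{995503}{177152} = \frac{628535724413}{156350635008}$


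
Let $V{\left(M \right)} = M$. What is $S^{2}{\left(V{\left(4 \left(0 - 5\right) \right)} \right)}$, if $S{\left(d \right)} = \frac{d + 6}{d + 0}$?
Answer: $\frac{49}{100} \approx 0.49$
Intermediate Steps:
$S{\left(d \right)} = \frac{6 + d}{d}$
$S^{2}{\left(V{\left(4 \left(0 - 5\right) \right)} \right)} = \left(\frac{6 + 4 \left(0 - 5\right)}{4 \left(0 - 5\right)}\right)^{2} = \left(\frac{6 + 4 \left(-5\right)}{4 \left(-5\right)}\right)^{2} = \left(\frac{6 - 20}{-20}\right)^{2} = \left(\left(- \frac{1}{20}\right) \left(-14\right)\right)^{2} = \left(\frac{7}{10}\right)^{2} = \frac{49}{100}$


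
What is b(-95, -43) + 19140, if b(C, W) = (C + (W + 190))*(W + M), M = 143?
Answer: 24340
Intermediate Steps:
b(C, W) = (143 + W)*(190 + C + W) (b(C, W) = (C + (W + 190))*(W + 143) = (C + (190 + W))*(143 + W) = (190 + C + W)*(143 + W) = (143 + W)*(190 + C + W))
b(-95, -43) + 19140 = (27170 + (-43)² + 143*(-95) + 333*(-43) - 95*(-43)) + 19140 = (27170 + 1849 - 13585 - 14319 + 4085) + 19140 = 5200 + 19140 = 24340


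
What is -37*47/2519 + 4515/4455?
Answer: 21976/68013 ≈ 0.32311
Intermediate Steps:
-37*47/2519 + 4515/4455 = -1739*1/2519 + 4515*(1/4455) = -1739/2519 + 301/297 = 21976/68013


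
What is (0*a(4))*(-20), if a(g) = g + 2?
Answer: 0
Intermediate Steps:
a(g) = 2 + g
(0*a(4))*(-20) = (0*(2 + 4))*(-20) = (0*6)*(-20) = 0*(-20) = 0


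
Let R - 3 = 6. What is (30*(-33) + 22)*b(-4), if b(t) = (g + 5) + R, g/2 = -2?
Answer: -9680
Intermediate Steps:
g = -4 (g = 2*(-2) = -4)
R = 9 (R = 3 + 6 = 9)
b(t) = 10 (b(t) = (-4 + 5) + 9 = 1 + 9 = 10)
(30*(-33) + 22)*b(-4) = (30*(-33) + 22)*10 = (-990 + 22)*10 = -968*10 = -9680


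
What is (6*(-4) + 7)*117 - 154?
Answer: -2143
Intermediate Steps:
(6*(-4) + 7)*117 - 154 = (-24 + 7)*117 - 154 = -17*117 - 154 = -1989 - 154 = -2143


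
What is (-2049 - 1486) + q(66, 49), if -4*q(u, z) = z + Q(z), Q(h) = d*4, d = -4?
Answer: -14173/4 ≈ -3543.3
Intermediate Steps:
Q(h) = -16 (Q(h) = -4*4 = -16)
q(u, z) = 4 - z/4 (q(u, z) = -(z - 16)/4 = -(-16 + z)/4 = 4 - z/4)
(-2049 - 1486) + q(66, 49) = (-2049 - 1486) + (4 - ¼*49) = -3535 + (4 - 49/4) = -3535 - 33/4 = -14173/4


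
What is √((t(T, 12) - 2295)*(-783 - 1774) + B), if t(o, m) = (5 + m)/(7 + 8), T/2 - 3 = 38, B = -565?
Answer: 13*√7808235/15 ≈ 2421.7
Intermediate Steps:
T = 82 (T = 6 + 2*38 = 6 + 76 = 82)
t(o, m) = ⅓ + m/15 (t(o, m) = (5 + m)/15 = (5 + m)*(1/15) = ⅓ + m/15)
√((t(T, 12) - 2295)*(-783 - 1774) + B) = √(((⅓ + (1/15)*12) - 2295)*(-783 - 1774) - 565) = √(((⅓ + ⅘) - 2295)*(-2557) - 565) = √((17/15 - 2295)*(-2557) - 565) = √(-34408/15*(-2557) - 565) = √(87981256/15 - 565) = √(87972781/15) = 13*√7808235/15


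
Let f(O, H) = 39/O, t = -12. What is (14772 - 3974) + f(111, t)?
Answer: 399539/37 ≈ 10798.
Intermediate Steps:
(14772 - 3974) + f(111, t) = (14772 - 3974) + 39/111 = 10798 + 39*(1/111) = 10798 + 13/37 = 399539/37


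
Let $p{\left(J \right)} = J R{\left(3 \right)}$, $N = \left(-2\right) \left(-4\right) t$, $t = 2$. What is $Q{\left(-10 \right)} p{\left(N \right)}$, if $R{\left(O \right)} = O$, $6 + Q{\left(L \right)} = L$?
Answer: $-768$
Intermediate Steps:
$Q{\left(L \right)} = -6 + L$
$N = 16$ ($N = \left(-2\right) \left(-4\right) 2 = 8 \cdot 2 = 16$)
$p{\left(J \right)} = 3 J$ ($p{\left(J \right)} = J 3 = 3 J$)
$Q{\left(-10 \right)} p{\left(N \right)} = \left(-6 - 10\right) 3 \cdot 16 = \left(-16\right) 48 = -768$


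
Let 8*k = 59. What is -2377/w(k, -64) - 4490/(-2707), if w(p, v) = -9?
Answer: 6474949/24363 ≈ 265.77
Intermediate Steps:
k = 59/8 (k = (⅛)*59 = 59/8 ≈ 7.3750)
-2377/w(k, -64) - 4490/(-2707) = -2377/(-9) - 4490/(-2707) = -2377*(-⅑) - 4490*(-1/2707) = 2377/9 + 4490/2707 = 6474949/24363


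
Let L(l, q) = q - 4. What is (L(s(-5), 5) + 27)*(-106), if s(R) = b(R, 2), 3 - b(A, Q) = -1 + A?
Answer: -2968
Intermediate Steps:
b(A, Q) = 4 - A (b(A, Q) = 3 - (-1 + A) = 3 + (1 - A) = 4 - A)
s(R) = 4 - R
L(l, q) = -4 + q
(L(s(-5), 5) + 27)*(-106) = ((-4 + 5) + 27)*(-106) = (1 + 27)*(-106) = 28*(-106) = -2968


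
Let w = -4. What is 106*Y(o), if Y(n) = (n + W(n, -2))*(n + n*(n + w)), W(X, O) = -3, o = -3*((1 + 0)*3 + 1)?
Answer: -286200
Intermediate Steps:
o = -12 (o = -3*(1*3 + 1) = -3*(3 + 1) = -3*4 = -12)
Y(n) = (-3 + n)*(n + n*(-4 + n)) (Y(n) = (n - 3)*(n + n*(n - 4)) = (-3 + n)*(n + n*(-4 + n)))
106*Y(o) = 106*(-12*(9 + (-12)**2 - 6*(-12))) = 106*(-12*(9 + 144 + 72)) = 106*(-12*225) = 106*(-2700) = -286200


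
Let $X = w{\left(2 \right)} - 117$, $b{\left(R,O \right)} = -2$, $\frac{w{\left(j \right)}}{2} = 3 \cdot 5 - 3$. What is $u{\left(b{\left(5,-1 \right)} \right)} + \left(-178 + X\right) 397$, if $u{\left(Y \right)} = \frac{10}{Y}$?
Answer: $-107592$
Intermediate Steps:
$w{\left(j \right)} = 24$ ($w{\left(j \right)} = 2 \left(3 \cdot 5 - 3\right) = 2 \left(15 - 3\right) = 2 \cdot 12 = 24$)
$X = -93$ ($X = 24 - 117 = -93$)
$u{\left(b{\left(5,-1 \right)} \right)} + \left(-178 + X\right) 397 = \frac{10}{-2} + \left(-178 - 93\right) 397 = 10 \left(- \frac{1}{2}\right) - 107587 = -5 - 107587 = -107592$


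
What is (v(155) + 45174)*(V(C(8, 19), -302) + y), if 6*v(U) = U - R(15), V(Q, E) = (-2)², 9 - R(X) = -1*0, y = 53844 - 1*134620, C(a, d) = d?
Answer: -3650759780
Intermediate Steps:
y = -80776 (y = 53844 - 134620 = -80776)
R(X) = 9 (R(X) = 9 - (-1)*0 = 9 - 1*0 = 9 + 0 = 9)
V(Q, E) = 4
v(U) = -3/2 + U/6 (v(U) = (U - 1*9)/6 = (U - 9)/6 = (-9 + U)/6 = -3/2 + U/6)
(v(155) + 45174)*(V(C(8, 19), -302) + y) = ((-3/2 + (⅙)*155) + 45174)*(4 - 80776) = ((-3/2 + 155/6) + 45174)*(-80772) = (73/3 + 45174)*(-80772) = (135595/3)*(-80772) = -3650759780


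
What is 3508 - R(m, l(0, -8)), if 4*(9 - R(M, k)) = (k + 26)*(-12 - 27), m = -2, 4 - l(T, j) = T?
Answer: 6413/2 ≈ 3206.5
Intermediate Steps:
l(T, j) = 4 - T
R(M, k) = 525/2 + 39*k/4 (R(M, k) = 9 - (k + 26)*(-12 - 27)/4 = 9 - (26 + k)*(-39)/4 = 9 - (-1014 - 39*k)/4 = 9 + (507/2 + 39*k/4) = 525/2 + 39*k/4)
3508 - R(m, l(0, -8)) = 3508 - (525/2 + 39*(4 - 1*0)/4) = 3508 - (525/2 + 39*(4 + 0)/4) = 3508 - (525/2 + (39/4)*4) = 3508 - (525/2 + 39) = 3508 - 1*603/2 = 3508 - 603/2 = 6413/2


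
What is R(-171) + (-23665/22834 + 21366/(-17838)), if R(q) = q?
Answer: -3920028447/22628494 ≈ -173.23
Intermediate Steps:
R(-171) + (-23665/22834 + 21366/(-17838)) = -171 + (-23665/22834 + 21366/(-17838)) = -171 + (-23665*1/22834 + 21366*(-1/17838)) = -171 + (-23665/22834 - 1187/991) = -171 - 50555973/22628494 = -3920028447/22628494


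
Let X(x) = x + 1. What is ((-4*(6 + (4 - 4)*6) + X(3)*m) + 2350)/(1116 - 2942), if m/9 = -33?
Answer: -569/913 ≈ -0.62322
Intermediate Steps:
X(x) = 1 + x
m = -297 (m = 9*(-33) = -297)
((-4*(6 + (4 - 4)*6) + X(3)*m) + 2350)/(1116 - 2942) = ((-4*(6 + (4 - 4)*6) + (1 + 3)*(-297)) + 2350)/(1116 - 2942) = ((-4*(6 + 0*6) + 4*(-297)) + 2350)/(-1826) = ((-4*(6 + 0) - 1188) + 2350)*(-1/1826) = ((-4*6 - 1188) + 2350)*(-1/1826) = ((-24 - 1188) + 2350)*(-1/1826) = (-1212 + 2350)*(-1/1826) = 1138*(-1/1826) = -569/913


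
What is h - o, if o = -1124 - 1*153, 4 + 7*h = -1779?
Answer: 7156/7 ≈ 1022.3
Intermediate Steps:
h = -1783/7 (h = -4/7 + (1/7)*(-1779) = -4/7 - 1779/7 = -1783/7 ≈ -254.71)
o = -1277 (o = -1124 - 153 = -1277)
h - o = -1783/7 - 1*(-1277) = -1783/7 + 1277 = 7156/7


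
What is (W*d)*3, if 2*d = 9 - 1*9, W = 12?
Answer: 0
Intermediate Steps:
d = 0 (d = (9 - 1*9)/2 = (9 - 9)/2 = (1/2)*0 = 0)
(W*d)*3 = (12*0)*3 = 0*3 = 0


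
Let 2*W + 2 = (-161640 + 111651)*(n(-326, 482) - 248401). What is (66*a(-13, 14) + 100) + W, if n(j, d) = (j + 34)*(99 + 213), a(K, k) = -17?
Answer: 16971513399/2 ≈ 8.4858e+9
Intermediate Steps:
n(j, d) = 10608 + 312*j (n(j, d) = (34 + j)*312 = 10608 + 312*j)
W = 16971515443/2 (W = -1 + ((-161640 + 111651)*((10608 + 312*(-326)) - 248401))/2 = -1 + (-49989*((10608 - 101712) - 248401))/2 = -1 + (-49989*(-91104 - 248401))/2 = -1 + (-49989*(-339505))/2 = -1 + (½)*16971515445 = -1 + 16971515445/2 = 16971515443/2 ≈ 8.4858e+9)
(66*a(-13, 14) + 100) + W = (66*(-17) + 100) + 16971515443/2 = (-1122 + 100) + 16971515443/2 = -1022 + 16971515443/2 = 16971513399/2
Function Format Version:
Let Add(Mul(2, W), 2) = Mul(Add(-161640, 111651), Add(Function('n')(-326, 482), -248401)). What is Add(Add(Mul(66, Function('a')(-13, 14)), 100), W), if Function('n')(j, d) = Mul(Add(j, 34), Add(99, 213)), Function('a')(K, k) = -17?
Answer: Rational(16971513399, 2) ≈ 8.4858e+9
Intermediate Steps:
Function('n')(j, d) = Add(10608, Mul(312, j)) (Function('n')(j, d) = Mul(Add(34, j), 312) = Add(10608, Mul(312, j)))
W = Rational(16971515443, 2) (W = Add(-1, Mul(Rational(1, 2), Mul(Add(-161640, 111651), Add(Add(10608, Mul(312, -326)), -248401)))) = Add(-1, Mul(Rational(1, 2), Mul(-49989, Add(Add(10608, -101712), -248401)))) = Add(-1, Mul(Rational(1, 2), Mul(-49989, Add(-91104, -248401)))) = Add(-1, Mul(Rational(1, 2), Mul(-49989, -339505))) = Add(-1, Mul(Rational(1, 2), 16971515445)) = Add(-1, Rational(16971515445, 2)) = Rational(16971515443, 2) ≈ 8.4858e+9)
Add(Add(Mul(66, Function('a')(-13, 14)), 100), W) = Add(Add(Mul(66, -17), 100), Rational(16971515443, 2)) = Add(Add(-1122, 100), Rational(16971515443, 2)) = Add(-1022, Rational(16971515443, 2)) = Rational(16971513399, 2)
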